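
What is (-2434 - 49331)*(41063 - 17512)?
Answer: -1219117515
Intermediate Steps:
(-2434 - 49331)*(41063 - 17512) = -51765*23551 = -1219117515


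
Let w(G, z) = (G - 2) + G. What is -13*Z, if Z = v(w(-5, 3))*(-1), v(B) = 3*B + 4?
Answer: -416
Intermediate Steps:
w(G, z) = -2 + 2*G (w(G, z) = (-2 + G) + G = -2 + 2*G)
v(B) = 4 + 3*B
Z = 32 (Z = (4 + 3*(-2 + 2*(-5)))*(-1) = (4 + 3*(-2 - 10))*(-1) = (4 + 3*(-12))*(-1) = (4 - 36)*(-1) = -32*(-1) = 32)
-13*Z = -13*32 = -416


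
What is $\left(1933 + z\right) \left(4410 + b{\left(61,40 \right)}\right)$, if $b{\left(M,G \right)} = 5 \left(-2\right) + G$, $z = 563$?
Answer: $11082240$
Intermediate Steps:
$b{\left(M,G \right)} = -10 + G$
$\left(1933 + z\right) \left(4410 + b{\left(61,40 \right)}\right) = \left(1933 + 563\right) \left(4410 + \left(-10 + 40\right)\right) = 2496 \left(4410 + 30\right) = 2496 \cdot 4440 = 11082240$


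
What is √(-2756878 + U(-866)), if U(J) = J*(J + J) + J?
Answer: 2*I*√314458 ≈ 1121.5*I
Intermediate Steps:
U(J) = J + 2*J² (U(J) = J*(2*J) + J = 2*J² + J = J + 2*J²)
√(-2756878 + U(-866)) = √(-2756878 - 866*(1 + 2*(-866))) = √(-2756878 - 866*(1 - 1732)) = √(-2756878 - 866*(-1731)) = √(-2756878 + 1499046) = √(-1257832) = 2*I*√314458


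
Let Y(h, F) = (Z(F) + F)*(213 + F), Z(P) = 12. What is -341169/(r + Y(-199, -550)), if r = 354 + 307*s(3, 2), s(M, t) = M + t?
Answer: -113723/61065 ≈ -1.8623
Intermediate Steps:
Y(h, F) = (12 + F)*(213 + F)
r = 1889 (r = 354 + 307*(3 + 2) = 354 + 307*5 = 354 + 1535 = 1889)
-341169/(r + Y(-199, -550)) = -341169/(1889 + (2556 + (-550)² + 225*(-550))) = -341169/(1889 + (2556 + 302500 - 123750)) = -341169/(1889 + 181306) = -341169/183195 = -341169*1/183195 = -113723/61065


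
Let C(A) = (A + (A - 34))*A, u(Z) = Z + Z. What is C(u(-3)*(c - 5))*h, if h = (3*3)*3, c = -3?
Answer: 80352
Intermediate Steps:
h = 27 (h = 9*3 = 27)
u(Z) = 2*Z
C(A) = A*(-34 + 2*A) (C(A) = (A + (-34 + A))*A = (-34 + 2*A)*A = A*(-34 + 2*A))
C(u(-3)*(c - 5))*h = (2*((2*(-3))*(-3 - 5))*(-17 + (2*(-3))*(-3 - 5)))*27 = (2*(-6*(-8))*(-17 - 6*(-8)))*27 = (2*48*(-17 + 48))*27 = (2*48*31)*27 = 2976*27 = 80352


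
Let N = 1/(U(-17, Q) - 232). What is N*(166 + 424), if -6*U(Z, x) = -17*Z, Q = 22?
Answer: -3540/1681 ≈ -2.1059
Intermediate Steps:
U(Z, x) = 17*Z/6 (U(Z, x) = -(-17)*Z/6 = 17*Z/6)
N = -6/1681 (N = 1/((17/6)*(-17) - 232) = 1/(-289/6 - 232) = 1/(-1681/6) = -6/1681 ≈ -0.0035693)
N*(166 + 424) = -6*(166 + 424)/1681 = -6/1681*590 = -3540/1681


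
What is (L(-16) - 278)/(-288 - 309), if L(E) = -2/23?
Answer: 2132/4577 ≈ 0.46581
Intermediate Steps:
L(E) = -2/23 (L(E) = -2*1/23 = -2/23)
(L(-16) - 278)/(-288 - 309) = (-2/23 - 278)/(-288 - 309) = -6396/23/(-597) = -6396/23*(-1/597) = 2132/4577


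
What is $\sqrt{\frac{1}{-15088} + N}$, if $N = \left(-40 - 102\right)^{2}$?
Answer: $\frac{\sqrt{286893068433}}{3772} \approx 142.0$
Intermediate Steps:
$N = 20164$ ($N = \left(-142\right)^{2} = 20164$)
$\sqrt{\frac{1}{-15088} + N} = \sqrt{\frac{1}{-15088} + 20164} = \sqrt{- \frac{1}{15088} + 20164} = \sqrt{\frac{304234431}{15088}} = \frac{\sqrt{286893068433}}{3772}$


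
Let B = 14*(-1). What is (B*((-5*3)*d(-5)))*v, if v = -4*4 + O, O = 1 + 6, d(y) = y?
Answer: 9450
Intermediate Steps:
O = 7
v = -9 (v = -4*4 + 7 = -16 + 7 = -9)
B = -14
(B*((-5*3)*d(-5)))*v = -14*(-5*3)*(-5)*(-9) = -(-210)*(-5)*(-9) = -14*75*(-9) = -1050*(-9) = 9450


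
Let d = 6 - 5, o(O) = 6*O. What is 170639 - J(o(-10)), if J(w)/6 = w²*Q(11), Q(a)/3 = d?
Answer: 105839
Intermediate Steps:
d = 1
Q(a) = 3 (Q(a) = 3*1 = 3)
J(w) = 18*w² (J(w) = 6*(w²*3) = 6*(3*w²) = 18*w²)
170639 - J(o(-10)) = 170639 - 18*(6*(-10))² = 170639 - 18*(-60)² = 170639 - 18*3600 = 170639 - 1*64800 = 170639 - 64800 = 105839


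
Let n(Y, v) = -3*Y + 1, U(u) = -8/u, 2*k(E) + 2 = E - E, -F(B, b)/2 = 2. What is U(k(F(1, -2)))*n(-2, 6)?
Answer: 56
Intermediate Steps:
F(B, b) = -4 (F(B, b) = -2*2 = -4)
k(E) = -1 (k(E) = -1 + (E - E)/2 = -1 + (½)*0 = -1 + 0 = -1)
n(Y, v) = 1 - 3*Y
U(k(F(1, -2)))*n(-2, 6) = (-8/(-1))*(1 - 3*(-2)) = (-8*(-1))*(1 + 6) = 8*7 = 56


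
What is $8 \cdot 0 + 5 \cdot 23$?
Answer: $115$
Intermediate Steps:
$8 \cdot 0 + 5 \cdot 23 = 0 + 115 = 115$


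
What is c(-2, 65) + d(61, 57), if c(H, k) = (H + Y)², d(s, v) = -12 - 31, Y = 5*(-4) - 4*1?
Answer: 633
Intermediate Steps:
Y = -24 (Y = -20 - 4 = -24)
d(s, v) = -43
c(H, k) = (-24 + H)² (c(H, k) = (H - 24)² = (-24 + H)²)
c(-2, 65) + d(61, 57) = (-24 - 2)² - 43 = (-26)² - 43 = 676 - 43 = 633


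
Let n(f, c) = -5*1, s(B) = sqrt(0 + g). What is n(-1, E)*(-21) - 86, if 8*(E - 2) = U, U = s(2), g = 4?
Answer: 19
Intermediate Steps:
s(B) = 2 (s(B) = sqrt(0 + 4) = sqrt(4) = 2)
U = 2
E = 9/4 (E = 2 + (1/8)*2 = 2 + 1/4 = 9/4 ≈ 2.2500)
n(f, c) = -5
n(-1, E)*(-21) - 86 = -5*(-21) - 86 = 105 - 86 = 19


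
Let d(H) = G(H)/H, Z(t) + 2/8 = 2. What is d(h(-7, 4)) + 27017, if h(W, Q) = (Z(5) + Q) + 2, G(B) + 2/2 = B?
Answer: 837554/31 ≈ 27018.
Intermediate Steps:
G(B) = -1 + B
Z(t) = 7/4 (Z(t) = -1/4 + 2 = 7/4)
h(W, Q) = 15/4 + Q (h(W, Q) = (7/4 + Q) + 2 = 15/4 + Q)
d(H) = (-1 + H)/H
d(h(-7, 4)) + 27017 = (-1 + (15/4 + 4))/(15/4 + 4) + 27017 = (-1 + 31/4)/(31/4) + 27017 = (4/31)*(27/4) + 27017 = 27/31 + 27017 = 837554/31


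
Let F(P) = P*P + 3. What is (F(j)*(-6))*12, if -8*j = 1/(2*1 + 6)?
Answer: -110601/512 ≈ -216.02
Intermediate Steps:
j = -1/64 (j = -1/(8*(2*1 + 6)) = -1/(8*(2 + 6)) = -⅛/8 = -⅛*⅛ = -1/64 ≈ -0.015625)
F(P) = 3 + P² (F(P) = P² + 3 = 3 + P²)
(F(j)*(-6))*12 = ((3 + (-1/64)²)*(-6))*12 = ((3 + 1/4096)*(-6))*12 = ((12289/4096)*(-6))*12 = -36867/2048*12 = -110601/512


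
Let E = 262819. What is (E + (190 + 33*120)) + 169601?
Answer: 436570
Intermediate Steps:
(E + (190 + 33*120)) + 169601 = (262819 + (190 + 33*120)) + 169601 = (262819 + (190 + 3960)) + 169601 = (262819 + 4150) + 169601 = 266969 + 169601 = 436570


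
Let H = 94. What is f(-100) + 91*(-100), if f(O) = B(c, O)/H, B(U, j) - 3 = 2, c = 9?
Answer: -855395/94 ≈ -9100.0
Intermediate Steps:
B(U, j) = 5 (B(U, j) = 3 + 2 = 5)
f(O) = 5/94
f(-100) + 91*(-100) = 5/94 + 91*(-100) = 5/94 - 9100 = -855395/94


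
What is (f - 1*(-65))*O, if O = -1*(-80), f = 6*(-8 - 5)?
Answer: -1040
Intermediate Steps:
f = -78 (f = 6*(-13) = -78)
O = 80
(f - 1*(-65))*O = (-78 - 1*(-65))*80 = (-78 + 65)*80 = -13*80 = -1040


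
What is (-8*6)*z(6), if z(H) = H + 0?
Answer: -288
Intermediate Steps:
z(H) = H
(-8*6)*z(6) = -8*6*6 = -48*6 = -288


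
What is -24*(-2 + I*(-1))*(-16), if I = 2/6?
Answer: -896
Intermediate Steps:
I = 1/3 (I = 2*(1/6) = 1/3 ≈ 0.33333)
-24*(-2 + I*(-1))*(-16) = -24*(-2 + (1/3)*(-1))*(-16) = -24*(-2 - 1/3)*(-16) = -24*(-7/3)*(-16) = 56*(-16) = -896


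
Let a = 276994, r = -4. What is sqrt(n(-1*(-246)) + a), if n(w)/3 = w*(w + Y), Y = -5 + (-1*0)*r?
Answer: 2*sqrt(113713) ≈ 674.43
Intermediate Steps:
Y = -5 (Y = -5 - 1*0*(-4) = -5 + 0*(-4) = -5 + 0 = -5)
n(w) = 3*w*(-5 + w) (n(w) = 3*(w*(w - 5)) = 3*(w*(-5 + w)) = 3*w*(-5 + w))
sqrt(n(-1*(-246)) + a) = sqrt(3*(-1*(-246))*(-5 - 1*(-246)) + 276994) = sqrt(3*246*(-5 + 246) + 276994) = sqrt(3*246*241 + 276994) = sqrt(177858 + 276994) = sqrt(454852) = 2*sqrt(113713)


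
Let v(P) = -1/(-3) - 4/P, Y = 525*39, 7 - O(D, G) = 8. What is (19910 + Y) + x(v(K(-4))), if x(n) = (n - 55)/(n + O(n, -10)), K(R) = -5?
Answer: 39981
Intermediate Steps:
O(D, G) = -1 (O(D, G) = 7 - 1*8 = 7 - 8 = -1)
Y = 20475
v(P) = ⅓ - 4/P (v(P) = -1*(-⅓) - 4/P = ⅓ - 4/P)
x(n) = (-55 + n)/(-1 + n) (x(n) = (n - 55)/(n - 1) = (-55 + n)/(-1 + n))
(19910 + Y) + x(v(K(-4))) = (19910 + 20475) + (-55 + (⅓)*(-12 - 5)/(-5))/(-1 + (⅓)*(-12 - 5)/(-5)) = 40385 + (-55 + (⅓)*(-⅕)*(-17))/(-1 + (⅓)*(-⅕)*(-17)) = 40385 + (-55 + 17/15)/(-1 + 17/15) = 40385 - 808/15/(2/15) = 40385 + (15/2)*(-808/15) = 40385 - 404 = 39981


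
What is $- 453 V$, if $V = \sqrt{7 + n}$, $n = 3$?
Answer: $- 453 \sqrt{10} \approx -1432.5$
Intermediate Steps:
$V = \sqrt{10}$ ($V = \sqrt{7 + 3} = \sqrt{10} \approx 3.1623$)
$- 453 V = - 453 \sqrt{10}$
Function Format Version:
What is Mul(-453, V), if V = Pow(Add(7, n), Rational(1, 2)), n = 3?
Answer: Mul(-453, Pow(10, Rational(1, 2))) ≈ -1432.5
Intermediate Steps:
V = Pow(10, Rational(1, 2)) (V = Pow(Add(7, 3), Rational(1, 2)) = Pow(10, Rational(1, 2)) ≈ 3.1623)
Mul(-453, V) = Mul(-453, Pow(10, Rational(1, 2)))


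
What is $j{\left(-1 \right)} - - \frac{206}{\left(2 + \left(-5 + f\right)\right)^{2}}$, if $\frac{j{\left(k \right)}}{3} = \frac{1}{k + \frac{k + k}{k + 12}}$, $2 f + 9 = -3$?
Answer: $\frac{5}{1053} \approx 0.0047483$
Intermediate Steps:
$f = -6$ ($f = - \frac{9}{2} + \frac{1}{2} \left(-3\right) = - \frac{9}{2} - \frac{3}{2} = -6$)
$j{\left(k \right)} = \frac{3}{k + \frac{2 k}{12 + k}}$ ($j{\left(k \right)} = \frac{3}{k + \frac{k + k}{k + 12}} = \frac{3}{k + \frac{2 k}{12 + k}}$)
$j{\left(-1 \right)} - - \frac{206}{\left(2 + \left(-5 + f\right)\right)^{2}} = \frac{3 \left(12 - 1\right)}{\left(-1\right) \left(14 - 1\right)} - - \frac{206}{\left(2 - 11\right)^{2}} = 3 \left(-1\right) \frac{1}{13} \cdot 11 - - \frac{206}{\left(2 - 11\right)^{2}} = 3 \left(-1\right) \frac{1}{13} \cdot 11 - - \frac{206}{\left(-9\right)^{2}} = - \frac{33}{13} - - \frac{206}{81} = - \frac{33}{13} + \frac{206}{81} = \frac{5}{1053}$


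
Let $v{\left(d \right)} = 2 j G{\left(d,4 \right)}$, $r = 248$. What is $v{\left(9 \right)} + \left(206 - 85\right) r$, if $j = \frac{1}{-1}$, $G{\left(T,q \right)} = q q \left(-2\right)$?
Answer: $30072$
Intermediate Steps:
$G{\left(T,q \right)} = - 2 q^{2}$ ($G{\left(T,q \right)} = q^{2} \left(-2\right) = - 2 q^{2}$)
$j = -1$
$v{\left(d \right)} = 64$ ($v{\left(d \right)} = 2 \left(-1\right) \left(- 2 \cdot 4^{2}\right) = - 2 \left(\left(-2\right) 16\right) = \left(-2\right) \left(-32\right) = 64$)
$v{\left(9 \right)} + \left(206 - 85\right) r = 64 + \left(206 - 85\right) 248 = 64 + 121 \cdot 248 = 64 + 30008 = 30072$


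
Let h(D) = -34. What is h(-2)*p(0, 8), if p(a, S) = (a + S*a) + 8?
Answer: -272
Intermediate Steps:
p(a, S) = 8 + a + S*a
h(-2)*p(0, 8) = -34*(8 + 0 + 8*0) = -34*(8 + 0 + 0) = -34*8 = -272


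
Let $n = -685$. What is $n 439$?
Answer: $-300715$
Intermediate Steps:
$n 439 = \left(-685\right) 439 = -300715$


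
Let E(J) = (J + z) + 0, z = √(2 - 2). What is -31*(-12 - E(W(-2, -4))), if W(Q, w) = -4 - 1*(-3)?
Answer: 341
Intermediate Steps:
W(Q, w) = -1 (W(Q, w) = -4 + 3 = -1)
z = 0 (z = √0 = 0)
E(J) = J (E(J) = (J + 0) + 0 = J + 0 = J)
-31*(-12 - E(W(-2, -4))) = -31*(-12 - 1*(-1)) = -31*(-12 + 1) = -31*(-11) = 341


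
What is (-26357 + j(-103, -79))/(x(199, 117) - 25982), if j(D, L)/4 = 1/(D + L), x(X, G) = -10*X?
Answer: 2398489/2545452 ≈ 0.94226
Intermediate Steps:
j(D, L) = 4/(D + L)
(-26357 + j(-103, -79))/(x(199, 117) - 25982) = (-26357 + 4/(-103 - 79))/(-10*199 - 25982) = (-26357 + 4/(-182))/(-1990 - 25982) = (-26357 + 4*(-1/182))/(-27972) = (-26357 - 2/91)*(-1/27972) = -2398489/91*(-1/27972) = 2398489/2545452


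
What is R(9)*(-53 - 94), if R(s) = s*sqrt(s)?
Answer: -3969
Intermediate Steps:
R(s) = s**(3/2)
R(9)*(-53 - 94) = 9**(3/2)*(-53 - 94) = 27*(-147) = -3969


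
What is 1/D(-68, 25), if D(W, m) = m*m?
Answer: 1/625 ≈ 0.0016000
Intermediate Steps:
D(W, m) = m**2
1/D(-68, 25) = 1/(25**2) = 1/625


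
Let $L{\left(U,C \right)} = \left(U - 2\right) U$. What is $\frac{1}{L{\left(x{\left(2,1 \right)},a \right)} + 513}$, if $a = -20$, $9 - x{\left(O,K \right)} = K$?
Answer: $\frac{1}{561} \approx 0.0017825$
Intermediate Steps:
$x{\left(O,K \right)} = 9 - K$
$L{\left(U,C \right)} = U \left(-2 + U\right)$ ($L{\left(U,C \right)} = \left(-2 + U\right) U = U \left(-2 + U\right)$)
$\frac{1}{L{\left(x{\left(2,1 \right)},a \right)} + 513} = \frac{1}{\left(9 - 1\right) \left(-2 + \left(9 - 1\right)\right) + 513} = \frac{1}{8 \left(-2 + 8\right) + 513} = \frac{1}{8 \cdot 6 + 513} = \frac{1}{48 + 513} = \frac{1}{561}$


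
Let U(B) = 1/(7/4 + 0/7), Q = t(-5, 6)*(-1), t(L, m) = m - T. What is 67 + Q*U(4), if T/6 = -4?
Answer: 349/7 ≈ 49.857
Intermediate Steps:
T = -24 (T = 6*(-4) = -24)
t(L, m) = 24 + m (t(L, m) = m - 1*(-24) = m + 24 = 24 + m)
Q = -30 (Q = (24 + 6)*(-1) = 30*(-1) = -30)
U(B) = 4/7 (U(B) = 1/(7*(1/4) + 0*(1/7)) = 1/(7/4 + 0) = 1/(7/4) = 4/7)
67 + Q*U(4) = 67 - 30*4/7 = 67 - 120/7 = 349/7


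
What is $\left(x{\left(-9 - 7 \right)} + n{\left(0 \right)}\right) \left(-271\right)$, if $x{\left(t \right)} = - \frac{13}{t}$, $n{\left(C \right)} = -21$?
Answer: $\frac{87533}{16} \approx 5470.8$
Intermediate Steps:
$\left(x{\left(-9 - 7 \right)} + n{\left(0 \right)}\right) \left(-271\right) = \left(- \frac{13}{-9 - 7} - 21\right) \left(-271\right) = \left(- \frac{13}{-16} - 21\right) \left(-271\right) = \left(\left(-13\right) \left(- \frac{1}{16}\right) - 21\right) \left(-271\right) = \left(\frac{13}{16} - 21\right) \left(-271\right) = \left(- \frac{323}{16}\right) \left(-271\right) = \frac{87533}{16}$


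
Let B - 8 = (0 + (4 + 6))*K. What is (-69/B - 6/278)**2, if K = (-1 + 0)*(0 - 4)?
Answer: 10530025/4946176 ≈ 2.1289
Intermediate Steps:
K = 4 (K = -1*(-4) = 4)
B = 48 (B = 8 + (0 + (4 + 6))*4 = 8 + (0 + 10)*4 = 8 + 10*4 = 8 + 40 = 48)
(-69/B - 6/278)**2 = (-69/48 - 6/278)**2 = (-69*1/48 - 6*1/278)**2 = (-23/16 - 3/139)**2 = (-3245/2224)**2 = 10530025/4946176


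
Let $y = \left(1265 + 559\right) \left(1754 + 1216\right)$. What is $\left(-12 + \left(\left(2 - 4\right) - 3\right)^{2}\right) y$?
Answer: $70424640$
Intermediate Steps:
$y = 5417280$ ($y = 1824 \cdot 2970 = 5417280$)
$\left(-12 + \left(\left(2 - 4\right) - 3\right)^{2}\right) y = \left(-12 + \left(\left(2 - 4\right) - 3\right)^{2}\right) 5417280 = \left(-12 + \left(-2 - 3\right)^{2}\right) 5417280 = \left(-12 + \left(-5\right)^{2}\right) 5417280 = \left(-12 + 25\right) 5417280 = 13 \cdot 5417280 = 70424640$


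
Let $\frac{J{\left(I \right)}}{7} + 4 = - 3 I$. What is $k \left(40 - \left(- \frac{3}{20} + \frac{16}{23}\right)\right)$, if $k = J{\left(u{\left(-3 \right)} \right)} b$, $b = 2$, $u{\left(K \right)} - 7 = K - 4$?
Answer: $- \frac{254086}{115} \approx -2209.4$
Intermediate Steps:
$u{\left(K \right)} = 3 + K$ ($u{\left(K \right)} = 7 + \left(K - 4\right) = 7 + \left(-4 + K\right) = 3 + K$)
$J{\left(I \right)} = -28 - 21 I$ ($J{\left(I \right)} = -28 + 7 \left(- 3 I\right) = -28 - 21 I$)
$k = -56$ ($k = \left(-28 - 21 \left(3 - 3\right)\right) 2 = \left(-28 - 0\right) 2 = \left(-28 + 0\right) 2 = \left(-28\right) 2 = -56$)
$k \left(40 - \left(- \frac{3}{20} + \frac{16}{23}\right)\right) = - 56 \left(40 - \left(- \frac{3}{20} + \frac{16}{23}\right)\right) = - 56 \left(40 - \frac{251}{460}\right) = \left(-56\right) \frac{18149}{460} = - \frac{254086}{115}$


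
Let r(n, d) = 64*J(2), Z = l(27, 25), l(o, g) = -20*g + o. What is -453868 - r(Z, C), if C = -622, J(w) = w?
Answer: -453996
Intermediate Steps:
l(o, g) = o - 20*g
Z = -473 (Z = 27 - 20*25 = 27 - 500 = -473)
r(n, d) = 128 (r(n, d) = 64*2 = 128)
-453868 - r(Z, C) = -453868 - 1*128 = -453868 - 128 = -453996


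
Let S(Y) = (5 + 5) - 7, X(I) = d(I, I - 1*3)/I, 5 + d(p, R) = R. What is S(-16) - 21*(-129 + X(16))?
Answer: 5403/2 ≈ 2701.5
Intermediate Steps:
d(p, R) = -5 + R
X(I) = (-8 + I)/I (X(I) = (-5 + (I - 1*3))/I = (-5 + (I - 3))/I = (-5 + (-3 + I))/I = (-8 + I)/I)
S(Y) = 3 (S(Y) = 10 - 7 = 3)
S(-16) - 21*(-129 + X(16)) = 3 - 21*(-129 + (-8 + 16)/16) = 3 - 21*(-129 + (1/16)*8) = 3 - 21*(-129 + ½) = 3 - 21*(-257/2) = 3 + 5397/2 = 5403/2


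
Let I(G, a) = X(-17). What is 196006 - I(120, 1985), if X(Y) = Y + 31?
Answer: 195992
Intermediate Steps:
X(Y) = 31 + Y
I(G, a) = 14 (I(G, a) = 31 - 17 = 14)
196006 - I(120, 1985) = 196006 - 1*14 = 196006 - 14 = 195992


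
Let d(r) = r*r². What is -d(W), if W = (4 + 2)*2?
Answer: -1728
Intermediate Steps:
W = 12 (W = 6*2 = 12)
d(r) = r³
-d(W) = -1*12³ = -1*1728 = -1728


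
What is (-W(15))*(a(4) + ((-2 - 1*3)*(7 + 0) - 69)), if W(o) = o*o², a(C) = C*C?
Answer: 297000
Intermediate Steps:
a(C) = C²
W(o) = o³
(-W(15))*(a(4) + ((-2 - 1*3)*(7 + 0) - 69)) = (-1*15³)*(4² + ((-2 - 1*3)*(7 + 0) - 69)) = (-1*3375)*(16 + ((-2 - 3)*7 - 69)) = -3375*(16 + (-5*7 - 69)) = -3375*(16 + (-35 - 69)) = -3375*(16 - 104) = -3375*(-88) = 297000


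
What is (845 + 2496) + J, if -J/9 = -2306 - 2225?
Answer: 44120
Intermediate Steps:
J = 40779 (J = -9*(-2306 - 2225) = -9*(-4531) = 40779)
(845 + 2496) + J = (845 + 2496) + 40779 = 3341 + 40779 = 44120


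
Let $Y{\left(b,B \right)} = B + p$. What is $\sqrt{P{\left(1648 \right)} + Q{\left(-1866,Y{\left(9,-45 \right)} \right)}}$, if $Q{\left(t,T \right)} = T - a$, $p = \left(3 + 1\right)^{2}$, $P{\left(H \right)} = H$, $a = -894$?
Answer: $\sqrt{2513} \approx 50.13$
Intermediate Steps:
$p = 16$ ($p = 4^{2} = 16$)
$Y{\left(b,B \right)} = 16 + B$ ($Y{\left(b,B \right)} = B + 16 = 16 + B$)
$Q{\left(t,T \right)} = 894 + T$ ($Q{\left(t,T \right)} = T - -894 = T + 894 = 894 + T$)
$\sqrt{P{\left(1648 \right)} + Q{\left(-1866,Y{\left(9,-45 \right)} \right)}} = \sqrt{1648 + \left(894 + \left(16 - 45\right)\right)} = \sqrt{1648 + \left(894 - 29\right)} = \sqrt{1648 + 865} = \sqrt{2513}$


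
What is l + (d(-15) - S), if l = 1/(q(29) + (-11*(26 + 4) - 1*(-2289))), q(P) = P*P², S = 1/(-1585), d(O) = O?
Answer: -626395767/41761580 ≈ -14.999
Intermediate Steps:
S = -1/1585 ≈ -0.00063092
q(P) = P³
l = 1/26348 (l = 1/(29³ + (-11*(26 + 4) - 1*(-2289))) = 1/(24389 + (-11*30 + 2289)) = 1/(24389 + (-330 + 2289)) = 1/(24389 + 1959) = 1/26348 ≈ 3.7954e-5)
l + (d(-15) - S) = 1/26348 + (-15 - 1*(-1/1585)) = 1/26348 + (-15 + 1/1585) = 1/26348 - 23774/1585 = -626395767/41761580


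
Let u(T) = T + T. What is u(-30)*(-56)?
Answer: 3360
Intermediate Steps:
u(T) = 2*T
u(-30)*(-56) = (2*(-30))*(-56) = -60*(-56) = 3360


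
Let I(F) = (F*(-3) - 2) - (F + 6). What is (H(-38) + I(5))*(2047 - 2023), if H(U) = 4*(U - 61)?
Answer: -10176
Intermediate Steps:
H(U) = -244 + 4*U (H(U) = 4*(-61 + U) = -244 + 4*U)
I(F) = -8 - 4*F (I(F) = (-3*F - 2) - (6 + F) = (-2 - 3*F) + (-6 - F) = -8 - 4*F)
(H(-38) + I(5))*(2047 - 2023) = ((-244 + 4*(-38)) + (-8 - 4*5))*(2047 - 2023) = ((-244 - 152) + (-8 - 20))*24 = (-396 - 28)*24 = -424*24 = -10176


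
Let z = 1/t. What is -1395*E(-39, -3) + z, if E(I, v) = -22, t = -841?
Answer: 25810289/841 ≈ 30690.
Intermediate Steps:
z = -1/841 (z = 1/(-841) = -1/841 ≈ -0.0011891)
-1395*E(-39, -3) + z = -1395*(-22) - 1/841 = 30690 - 1/841 = 25810289/841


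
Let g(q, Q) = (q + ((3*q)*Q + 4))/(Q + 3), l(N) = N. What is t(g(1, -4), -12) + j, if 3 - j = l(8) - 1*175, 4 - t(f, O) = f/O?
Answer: 2095/12 ≈ 174.58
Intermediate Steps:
g(q, Q) = (4 + q + 3*Q*q)/(3 + Q) (g(q, Q) = (q + (3*Q*q + 4))/(3 + Q) = (q + (4 + 3*Q*q))/(3 + Q) = (4 + q + 3*Q*q)/(3 + Q))
t(f, O) = 4 - f/O
j = 170 (j = 3 - (8 - 1*175) = 3 - (8 - 175) = 3 - 1*(-167) = 3 + 167 = 170)
t(g(1, -4), -12) + j = (4 - 1*(4 + 1 + 3*(-4)*1)/(3 - 4)/(-12)) + 170 = (4 - 1*(4 + 1 - 12)/(-1)*(-1/12)) + 170 = (4 - 1*(-1*(-7))*(-1/12)) + 170 = (4 - 1*7*(-1/12)) + 170 = (4 + 7/12) + 170 = 55/12 + 170 = 2095/12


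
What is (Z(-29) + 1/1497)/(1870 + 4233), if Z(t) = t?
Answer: -43412/9136191 ≈ -0.0047517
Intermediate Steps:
(Z(-29) + 1/1497)/(1870 + 4233) = (-29 + 1/1497)/(1870 + 4233) = (-29 + 1/1497)/6103 = -43412/1497*1/6103 = -43412/9136191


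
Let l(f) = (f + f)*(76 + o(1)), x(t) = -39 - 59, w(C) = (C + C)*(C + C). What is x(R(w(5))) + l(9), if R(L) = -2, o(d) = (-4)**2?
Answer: 1558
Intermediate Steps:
o(d) = 16
w(C) = 4*C**2 (w(C) = (2*C)*(2*C) = 4*C**2)
x(t) = -98
l(f) = 184*f (l(f) = (f + f)*(76 + 16) = (2*f)*92 = 184*f)
x(R(w(5))) + l(9) = -98 + 184*9 = -98 + 1656 = 1558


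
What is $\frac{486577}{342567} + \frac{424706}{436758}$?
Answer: $\frac{59667776278}{24936479631} \approx 2.3928$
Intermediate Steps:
$\frac{486577}{342567} + \frac{424706}{436758} = 486577 \cdot \frac{1}{342567} + 424706 \cdot \frac{1}{436758} = \frac{486577}{342567} + \frac{212353}{218379} = \frac{59667776278}{24936479631}$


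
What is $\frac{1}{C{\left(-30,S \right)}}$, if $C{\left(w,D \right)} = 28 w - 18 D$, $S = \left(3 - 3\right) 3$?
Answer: $- \frac{1}{840} \approx -0.0011905$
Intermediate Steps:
$S = 0$ ($S = 0 \cdot 3 = 0$)
$C{\left(w,D \right)} = - 18 D + 28 w$
$\frac{1}{C{\left(-30,S \right)}} = \frac{1}{\left(-18\right) 0 + 28 \left(-30\right)} = \frac{1}{0 - 840} = \frac{1}{-840} = - \frac{1}{840}$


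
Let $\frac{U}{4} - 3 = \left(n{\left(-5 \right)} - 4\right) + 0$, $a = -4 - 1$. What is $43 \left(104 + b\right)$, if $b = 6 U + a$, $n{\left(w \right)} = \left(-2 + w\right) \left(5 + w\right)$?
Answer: $3225$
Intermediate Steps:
$a = -5$
$U = -4$ ($U = 12 + 4 \left(\left(\left(-10 + \left(-5\right)^{2} + 3 \left(-5\right)\right) - 4\right) + 0\right) = 12 + 4 \left(\left(\left(-10 + 25 - 15\right) - 4\right) + 0\right) = 12 + 4 \left(\left(0 - 4\right) + 0\right) = 12 + 4 \left(-4 + 0\right) = 12 + 4 \left(-4\right) = 12 - 16 = -4$)
$b = -29$ ($b = 6 \left(-4\right) - 5 = -24 - 5 = -29$)
$43 \left(104 + b\right) = 43 \left(104 - 29\right) = 43 \cdot 75 = 3225$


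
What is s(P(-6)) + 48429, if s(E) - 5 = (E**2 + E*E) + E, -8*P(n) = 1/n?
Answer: 55795993/1152 ≈ 48434.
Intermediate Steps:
P(n) = -1/(8*n)
s(E) = 5 + E + 2*E**2 (s(E) = 5 + ((E**2 + E*E) + E) = 5 + ((E**2 + E**2) + E) = 5 + (2*E**2 + E) = 5 + (E + 2*E**2) = 5 + E + 2*E**2)
s(P(-6)) + 48429 = (5 - 1/8/(-6) + 2*(-1/8/(-6))**2) + 48429 = (5 - 1/8*(-1/6) + 2*(-1/8*(-1/6))**2) + 48429 = (5 + 1/48 + 2*(1/48)**2) + 48429 = (5 + 1/48 + 2*(1/2304)) + 48429 = (5 + 1/48 + 1/1152) + 48429 = 5785/1152 + 48429 = 55795993/1152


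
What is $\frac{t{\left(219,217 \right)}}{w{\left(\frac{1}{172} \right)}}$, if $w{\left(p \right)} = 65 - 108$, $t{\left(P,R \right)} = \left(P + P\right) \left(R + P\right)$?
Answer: $- \frac{190968}{43} \approx -4441.1$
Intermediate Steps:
$t{\left(P,R \right)} = 2 P \left(P + R\right)$
$w{\left(p \right)} = -43$
$\frac{t{\left(219,217 \right)}}{w{\left(\frac{1}{172} \right)}} = \frac{2 \cdot 219 \left(219 + 217\right)}{-43} = 2 \cdot 219 \cdot 436 \left(- \frac{1}{43}\right) = 190968 \left(- \frac{1}{43}\right) = - \frac{190968}{43}$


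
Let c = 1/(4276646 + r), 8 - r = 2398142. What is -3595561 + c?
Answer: -6754304485231/1878512 ≈ -3.5956e+6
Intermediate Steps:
r = -2398134 (r = 8 - 1*2398142 = 8 - 2398142 = -2398134)
c = 1/1878512 (c = 1/(4276646 - 2398134) = 1/1878512 ≈ 5.3234e-7)
-3595561 + c = -3595561 + 1/1878512 = -6754304485231/1878512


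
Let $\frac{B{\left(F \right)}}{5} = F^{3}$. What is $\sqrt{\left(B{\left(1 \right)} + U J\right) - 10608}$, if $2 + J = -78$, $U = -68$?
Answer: $i \sqrt{5163} \approx 71.854 i$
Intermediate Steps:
$J = -80$ ($J = -2 - 78 = -80$)
$B{\left(F \right)} = 5 F^{3}$
$\sqrt{\left(B{\left(1 \right)} + U J\right) - 10608} = \sqrt{\left(5 \cdot 1^{3} - -5440\right) - 10608} = \sqrt{\left(5 \cdot 1 + 5440\right) - 10608} = \sqrt{\left(5 + 5440\right) - 10608} = \sqrt{5445 - 10608} = \sqrt{-5163} = i \sqrt{5163}$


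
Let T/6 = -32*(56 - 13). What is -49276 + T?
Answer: -57532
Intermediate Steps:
T = -8256 (T = 6*(-32*(56 - 13)) = 6*(-32*43) = 6*(-1376) = -8256)
-49276 + T = -49276 - 8256 = -57532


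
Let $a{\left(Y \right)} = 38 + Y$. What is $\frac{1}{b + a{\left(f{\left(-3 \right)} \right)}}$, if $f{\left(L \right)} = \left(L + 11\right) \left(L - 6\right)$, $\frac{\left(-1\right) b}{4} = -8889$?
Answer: $\frac{1}{35522} \approx 2.8152 \cdot 10^{-5}$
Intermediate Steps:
$b = 35556$ ($b = \left(-4\right) \left(-8889\right) = 35556$)
$f{\left(L \right)} = \left(-6 + L\right) \left(11 + L\right)$ ($f{\left(L \right)} = \left(11 + L\right) \left(-6 + L\right) = \left(-6 + L\right) \left(11 + L\right)$)
$\frac{1}{b + a{\left(f{\left(-3 \right)} \right)}} = \frac{1}{35556 + \left(38 + \left(-66 + \left(-3\right)^{2} + 5 \left(-3\right)\right)\right)} = \frac{1}{35556 + \left(38 - 72\right)} = \frac{1}{35556 - 34} = \frac{1}{35522}$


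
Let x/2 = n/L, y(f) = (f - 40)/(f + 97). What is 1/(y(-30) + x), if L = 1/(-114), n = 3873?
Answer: -67/59164018 ≈ -1.1324e-6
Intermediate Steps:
L = -1/114 ≈ -0.0087719
y(f) = (-40 + f)/(97 + f)
x = -883044 (x = 2*(3873/(-1/114)) = 2*(3873*(-114)) = 2*(-441522) = -883044)
1/(y(-30) + x) = 1/((-40 - 30)/(97 - 30) - 883044) = 1/(-70/67 - 883044) = 1/(-59164018/67) = -67/59164018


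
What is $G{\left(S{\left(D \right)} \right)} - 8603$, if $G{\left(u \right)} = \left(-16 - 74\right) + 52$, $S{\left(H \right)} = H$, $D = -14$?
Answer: $-8641$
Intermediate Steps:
$G{\left(u \right)} = -38$ ($G{\left(u \right)} = -90 + 52 = -38$)
$G{\left(S{\left(D \right)} \right)} - 8603 = -38 - 8603 = -8641$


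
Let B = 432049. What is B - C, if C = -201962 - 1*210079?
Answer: 844090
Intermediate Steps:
C = -412041 (C = -201962 - 210079 = -412041)
B - C = 432049 - 1*(-412041) = 432049 + 412041 = 844090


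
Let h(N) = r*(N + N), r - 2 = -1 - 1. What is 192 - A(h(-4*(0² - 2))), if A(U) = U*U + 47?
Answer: 145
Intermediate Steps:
r = 0 (r = 2 + (-1 - 1) = 2 - 2 = 0)
h(N) = 0 (h(N) = 0*(N + N) = 0*(2*N) = 0)
A(U) = 47 + U² (A(U) = U² + 47 = 47 + U²)
192 - A(h(-4*(0² - 2))) = 192 - (47 + 0²) = 192 - (47 + 0) = 192 - 1*47 = 192 - 47 = 145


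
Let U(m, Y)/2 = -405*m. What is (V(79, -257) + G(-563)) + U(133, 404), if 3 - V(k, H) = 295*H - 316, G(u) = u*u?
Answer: 285373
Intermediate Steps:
G(u) = u²
U(m, Y) = -810*m (U(m, Y) = 2*(-405*m) = -810*m)
V(k, H) = 319 - 295*H (V(k, H) = 3 - (295*H - 316) = 3 - (-316 + 295*H) = 3 + (316 - 295*H) = 319 - 295*H)
(V(79, -257) + G(-563)) + U(133, 404) = ((319 - 295*(-257)) + (-563)²) - 810*133 = ((319 + 75815) + 316969) - 107730 = (76134 + 316969) - 107730 = 393103 - 107730 = 285373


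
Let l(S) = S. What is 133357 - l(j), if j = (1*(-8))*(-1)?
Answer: 133349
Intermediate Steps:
j = 8 (j = -8*(-1) = 8)
133357 - l(j) = 133357 - 1*8 = 133357 - 8 = 133349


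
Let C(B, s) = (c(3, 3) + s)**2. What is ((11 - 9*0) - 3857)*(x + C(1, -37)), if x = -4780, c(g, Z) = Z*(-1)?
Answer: 12230280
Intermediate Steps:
c(g, Z) = -Z
C(B, s) = (-3 + s)**2 (C(B, s) = (-1*3 + s)**2 = (-3 + s)**2)
((11 - 9*0) - 3857)*(x + C(1, -37)) = ((11 - 9*0) - 3857)*(-4780 + (-3 - 37)**2) = ((11 + 0) - 3857)*(-4780 + (-40)**2) = (11 - 3857)*(-4780 + 1600) = -3846*(-3180) = 12230280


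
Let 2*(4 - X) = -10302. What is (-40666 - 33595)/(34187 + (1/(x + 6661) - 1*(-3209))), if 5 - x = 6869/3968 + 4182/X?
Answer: -10121870302318709/5097123164844564 ≈ -1.9858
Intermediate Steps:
X = 5155 (X = 4 - ½*(-10302) = 4 + 5151 = 5155)
x = 50271329/20455040 (x = 5 - (6869/3968 + 4182/5155) = 5 - 1*52003871/20455040 = 5 - 52003871/20455040 = 50271329/20455040 ≈ 2.4576)
(-40666 - 33595)/(34187 + (1/(x + 6661) - 1*(-3209))) = (-40666 - 33595)/(34187 + (1/(50271329/20455040 + 6661) - 1*(-3209))) = -74261/(34187 + (1/(136301292769/20455040) + 3209)) = -74261/(34187 + (20455040/136301292769 + 3209)) = -74261/(34187 + 437390868950761/136301292769) = -74261/5097123164844564/136301292769 = -74261*136301292769/5097123164844564 = -10121870302318709/5097123164844564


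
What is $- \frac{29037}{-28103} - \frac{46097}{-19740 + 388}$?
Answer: $\frac{1857388015}{543849256} \approx 3.4153$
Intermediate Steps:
$- \frac{29037}{-28103} - \frac{46097}{-19740 + 388} = \left(-29037\right) \left(- \frac{1}{28103}\right) - \frac{46097}{-19352} = \frac{29037}{28103} - - \frac{46097}{19352} = \frac{29037}{28103} + \frac{46097}{19352} = \frac{1857388015}{543849256}$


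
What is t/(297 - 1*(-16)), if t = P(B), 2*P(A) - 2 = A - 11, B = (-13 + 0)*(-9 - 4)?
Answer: 80/313 ≈ 0.25559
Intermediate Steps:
B = 169 (B = -13*(-13) = 169)
P(A) = -9/2 + A/2 (P(A) = 1 + (A - 11)/2 = 1 + (-11 + A)/2 = 1 + (-11/2 + A/2) = -9/2 + A/2)
t = 80 (t = -9/2 + (½)*169 = -9/2 + 169/2 = 80)
t/(297 - 1*(-16)) = 80/(297 - 1*(-16)) = 80/(297 + 16) = 80/313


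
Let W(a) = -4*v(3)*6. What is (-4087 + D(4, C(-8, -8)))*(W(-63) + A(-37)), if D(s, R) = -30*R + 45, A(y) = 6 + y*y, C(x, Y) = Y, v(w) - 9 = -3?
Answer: -4680262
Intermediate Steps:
v(w) = 6 (v(w) = 9 - 3 = 6)
W(a) = -144 (W(a) = -4*6*6 = -24*6 = -144)
A(y) = 6 + y**2
D(s, R) = 45 - 30*R
(-4087 + D(4, C(-8, -8)))*(W(-63) + A(-37)) = (-4087 + (45 - 30*(-8)))*(-144 + (6 + (-37)**2)) = (-4087 + (45 + 240))*(-144 + (6 + 1369)) = (-4087 + 285)*(-144 + 1375) = -3802*1231 = -4680262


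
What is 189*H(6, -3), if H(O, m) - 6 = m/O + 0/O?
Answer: 2079/2 ≈ 1039.5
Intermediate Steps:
H(O, m) = 6 + m/O (H(O, m) = 6 + (m/O + 0/O) = 6 + (m/O + 0) = 6 + m/O)
189*H(6, -3) = 189*(6 - 3/6) = 189*(6 - 3*1/6) = 189*(6 - 1/2) = 189*(11/2) = 2079/2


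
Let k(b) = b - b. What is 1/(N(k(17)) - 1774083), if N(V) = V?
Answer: -1/1774083 ≈ -5.6367e-7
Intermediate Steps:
k(b) = 0
1/(N(k(17)) - 1774083) = 1/(0 - 1774083) = 1/(-1774083) = -1/1774083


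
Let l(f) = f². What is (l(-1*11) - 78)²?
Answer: 1849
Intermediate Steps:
(l(-1*11) - 78)² = ((-1*11)² - 78)² = ((-11)² - 78)² = (121 - 78)² = 43² = 1849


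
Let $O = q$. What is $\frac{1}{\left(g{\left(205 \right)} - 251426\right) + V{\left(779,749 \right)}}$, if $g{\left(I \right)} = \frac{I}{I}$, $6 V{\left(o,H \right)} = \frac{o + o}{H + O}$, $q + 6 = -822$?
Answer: $- \frac{237}{59588504} \approx -3.9773 \cdot 10^{-6}$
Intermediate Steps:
$q = -828$ ($q = -6 - 822 = -828$)
$O = -828$
$V{\left(o,H \right)} = \frac{o}{3 \left(-828 + H\right)}$ ($V{\left(o,H \right)} = \frac{\left(o + o\right) \frac{1}{H - 828}}{6} = \frac{2 o \frac{1}{-828 + H}}{6} = \frac{o}{3 \left(-828 + H\right)}$)
$g{\left(I \right)} = 1$
$\frac{1}{\left(g{\left(205 \right)} - 251426\right) + V{\left(779,749 \right)}} = \frac{1}{\left(1 - 251426\right) + \frac{1}{3} \cdot 779 \frac{1}{-828 + 749}} = \frac{1}{-251425 + \frac{1}{3} \cdot 779 \frac{1}{-79}} = \frac{1}{-251425 + \frac{1}{3} \cdot 779 \left(- \frac{1}{79}\right)} = \frac{1}{-251425 - \frac{779}{237}} = \frac{1}{- \frac{59588504}{237}} = - \frac{237}{59588504}$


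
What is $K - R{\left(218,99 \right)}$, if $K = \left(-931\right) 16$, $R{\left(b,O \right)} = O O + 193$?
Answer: $-24890$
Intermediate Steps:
$R{\left(b,O \right)} = 193 + O^{2}$ ($R{\left(b,O \right)} = O^{2} + 193 = 193 + O^{2}$)
$K = -14896$
$K - R{\left(218,99 \right)} = -14896 - \left(193 + 99^{2}\right) = -14896 - \left(193 + 9801\right) = -14896 - 9994 = -24890$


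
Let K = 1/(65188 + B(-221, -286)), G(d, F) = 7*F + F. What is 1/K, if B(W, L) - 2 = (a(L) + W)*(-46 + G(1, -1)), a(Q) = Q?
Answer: 92568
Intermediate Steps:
G(d, F) = 8*F
B(W, L) = 2 - 54*L - 54*W (B(W, L) = 2 + (L + W)*(-46 + 8*(-1)) = 2 + (L + W)*(-46 - 8) = 2 + (L + W)*(-54) = 2 + (-54*L - 54*W) = 2 - 54*L - 54*W)
K = 1/92568 (K = 1/(65188 + (2 - 54*(-286) - 54*(-221))) = 1/(65188 + (2 + 15444 + 11934)) = 1/(65188 + 27380) = 1/92568 ≈ 1.0803e-5)
1/K = 1/(1/92568) = 92568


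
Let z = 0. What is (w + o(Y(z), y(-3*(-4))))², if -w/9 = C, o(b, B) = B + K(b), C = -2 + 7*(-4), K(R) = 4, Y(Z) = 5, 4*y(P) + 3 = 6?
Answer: 1207801/16 ≈ 75488.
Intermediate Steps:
y(P) = ¾ (y(P) = -¾ + (¼)*6 = -¾ + 3/2 = ¾)
C = -30 (C = -2 - 28 = -30)
o(b, B) = 4 + B (o(b, B) = B + 4 = 4 + B)
w = 270 (w = -9*(-30) = 270)
(w + o(Y(z), y(-3*(-4))))² = (270 + (4 + ¾))² = (270 + 19/4)² = (1099/4)² = 1207801/16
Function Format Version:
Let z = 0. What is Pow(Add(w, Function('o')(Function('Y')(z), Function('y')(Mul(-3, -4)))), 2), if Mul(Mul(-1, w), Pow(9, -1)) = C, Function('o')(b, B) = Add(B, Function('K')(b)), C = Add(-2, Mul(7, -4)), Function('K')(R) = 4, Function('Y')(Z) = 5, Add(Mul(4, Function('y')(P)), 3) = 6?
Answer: Rational(1207801, 16) ≈ 75488.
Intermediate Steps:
Function('y')(P) = Rational(3, 4) (Function('y')(P) = Add(Rational(-3, 4), Mul(Rational(1, 4), 6)) = Add(Rational(-3, 4), Rational(3, 2)) = Rational(3, 4))
C = -30 (C = Add(-2, -28) = -30)
Function('o')(b, B) = Add(4, B) (Function('o')(b, B) = Add(B, 4) = Add(4, B))
w = 270 (w = Mul(-9, -30) = 270)
Pow(Add(w, Function('o')(Function('Y')(z), Function('y')(Mul(-3, -4)))), 2) = Pow(Add(270, Add(4, Rational(3, 4))), 2) = Pow(Add(270, Rational(19, 4)), 2) = Pow(Rational(1099, 4), 2) = Rational(1207801, 16)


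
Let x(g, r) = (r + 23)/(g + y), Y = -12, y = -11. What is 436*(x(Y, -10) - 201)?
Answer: -2021296/23 ≈ -87882.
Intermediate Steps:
x(g, r) = (23 + r)/(-11 + g) (x(g, r) = (r + 23)/(g - 11) = (23 + r)/(-11 + g))
436*(x(Y, -10) - 201) = 436*((23 - 10)/(-11 - 12) - 201) = 436*(13/(-23) - 201) = 436*(-1/23*13 - 201) = 436*(-13/23 - 201) = 436*(-4636/23) = -2021296/23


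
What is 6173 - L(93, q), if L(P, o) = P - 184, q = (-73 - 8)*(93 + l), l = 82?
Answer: 6264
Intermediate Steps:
q = -14175 (q = (-73 - 8)*(93 + 82) = -81*175 = -14175)
L(P, o) = -184 + P
6173 - L(93, q) = 6173 - (-184 + 93) = 6173 - 1*(-91) = 6173 + 91 = 6264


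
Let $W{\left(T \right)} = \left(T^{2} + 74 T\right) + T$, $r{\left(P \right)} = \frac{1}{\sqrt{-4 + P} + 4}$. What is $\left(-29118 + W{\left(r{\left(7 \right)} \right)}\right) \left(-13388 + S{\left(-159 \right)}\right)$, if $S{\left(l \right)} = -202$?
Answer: $\frac{66822342570}{169} + \frac{13358970 \sqrt{3}}{169} \approx 3.9554 \cdot 10^{8}$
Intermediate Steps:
$r{\left(P \right)} = \frac{1}{4 + \sqrt{-4 + P}}$
$W{\left(T \right)} = T^{2} + 75 T$
$\left(-29118 + W{\left(r{\left(7 \right)} \right)}\right) \left(-13388 + S{\left(-159 \right)}\right) = \left(-29118 + \frac{75 + \frac{1}{4 + \sqrt{-4 + 7}}}{4 + \sqrt{-4 + 7}}\right) \left(-13388 - 202\right) = \left(-29118 + \frac{75 + \frac{1}{4 + \sqrt{3}}}{4 + \sqrt{3}}\right) \left(-13590\right) = 395713620 - \frac{13590 \left(75 + \frac{1}{4 + \sqrt{3}}\right)}{4 + \sqrt{3}}$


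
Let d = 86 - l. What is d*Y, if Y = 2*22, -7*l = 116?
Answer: 31592/7 ≈ 4513.1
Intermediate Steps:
l = -116/7 (l = -⅐*116 = -116/7 ≈ -16.571)
d = 718/7 (d = 86 - 1*(-116/7) = 86 + 116/7 = 718/7 ≈ 102.57)
Y = 44
d*Y = (718/7)*44 = 31592/7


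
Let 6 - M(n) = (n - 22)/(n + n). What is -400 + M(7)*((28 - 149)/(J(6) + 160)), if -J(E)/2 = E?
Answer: -840779/2072 ≈ -405.78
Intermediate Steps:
J(E) = -2*E
M(n) = 6 - (-22 + n)/(2*n) (M(n) = 6 - (n - 22)/(n + n) = 6 - (-22 + n)/(2*n))
-400 + M(7)*((28 - 149)/(J(6) + 160)) = -400 + (11/2 + 11/7)*((28 - 149)/(-2*6 + 160)) = -400 + (11/2 + 11*(1/7))*(-121/(-12 + 160)) = -400 + (11/2 + 11/7)*(-121/148) = -400 + 99*(-121*1/148)/14 = -400 + (99/14)*(-121/148) = -400 - 11979/2072 = -840779/2072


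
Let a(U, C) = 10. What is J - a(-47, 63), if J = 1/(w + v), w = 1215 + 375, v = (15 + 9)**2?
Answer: -21659/2166 ≈ -9.9995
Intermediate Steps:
v = 576 (v = 24**2 = 576)
w = 1590
J = 1/2166 (J = 1/(1590 + 576) = 1/2166 ≈ 0.00046168)
J - a(-47, 63) = 1/2166 - 1*10 = 1/2166 - 10 = -21659/2166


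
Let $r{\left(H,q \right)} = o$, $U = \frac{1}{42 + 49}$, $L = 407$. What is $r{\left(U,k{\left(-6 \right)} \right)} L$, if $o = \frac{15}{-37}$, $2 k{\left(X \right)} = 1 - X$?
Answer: $-165$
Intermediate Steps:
$k{\left(X \right)} = \frac{1}{2} - \frac{X}{2}$ ($k{\left(X \right)} = \frac{1 - X}{2} = \frac{1}{2} - \frac{X}{2}$)
$U = \frac{1}{91} \approx 0.010989$
$o = - \frac{15}{37}$ ($o = 15 \left(- \frac{1}{37}\right) = - \frac{15}{37} \approx -0.40541$)
$r{\left(H,q \right)} = - \frac{15}{37}$
$r{\left(U,k{\left(-6 \right)} \right)} L = \left(- \frac{15}{37}\right) 407 = -165$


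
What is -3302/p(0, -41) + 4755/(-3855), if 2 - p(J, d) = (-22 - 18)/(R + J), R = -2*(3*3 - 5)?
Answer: 847663/771 ≈ 1099.4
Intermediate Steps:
R = -8 (R = -2*(9 - 5) = -2*4 = -8)
p(J, d) = 2 + 40/(-8 + J) (p(J, d) = 2 - (-22 - 18)/(-8 + J) = 2 - (-40)/(-8 + J) = 2 + 40/(-8 + J))
-3302/p(0, -41) + 4755/(-3855) = -3302*(-8 + 0)/(2*(12 + 0)) + 4755/(-3855) = -3302/(2*12/(-8)) + 4755*(-1/3855) = -3302/(2*(-⅛)*12) - 317/257 = -3302/(-3) - 317/257 = -3302*(-⅓) - 317/257 = 3302/3 - 317/257 = 847663/771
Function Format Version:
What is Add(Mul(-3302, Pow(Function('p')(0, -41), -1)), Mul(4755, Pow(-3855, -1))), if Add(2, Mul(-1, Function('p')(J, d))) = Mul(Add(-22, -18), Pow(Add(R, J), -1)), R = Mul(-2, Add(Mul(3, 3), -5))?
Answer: Rational(847663, 771) ≈ 1099.4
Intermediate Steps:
R = -8 (R = Mul(-2, Add(9, -5)) = Mul(-2, 4) = -8)
Function('p')(J, d) = Add(2, Mul(40, Pow(Add(-8, J), -1))) (Function('p')(J, d) = Add(2, Mul(-1, Mul(Add(-22, -18), Pow(Add(-8, J), -1)))) = Add(2, Mul(-1, Mul(-40, Pow(Add(-8, J), -1)))) = Add(2, Mul(40, Pow(Add(-8, J), -1))))
Add(Mul(-3302, Pow(Function('p')(0, -41), -1)), Mul(4755, Pow(-3855, -1))) = Add(Mul(-3302, Pow(Mul(2, Pow(Add(-8, 0), -1), Add(12, 0)), -1)), Mul(4755, Pow(-3855, -1))) = Add(Mul(-3302, Pow(Mul(2, Pow(-8, -1), 12), -1)), Mul(4755, Rational(-1, 3855))) = Add(Mul(-3302, Pow(Mul(2, Rational(-1, 8), 12), -1)), Rational(-317, 257)) = Add(Mul(-3302, Pow(-3, -1)), Rational(-317, 257)) = Add(Mul(-3302, Rational(-1, 3)), Rational(-317, 257)) = Add(Rational(3302, 3), Rational(-317, 257)) = Rational(847663, 771)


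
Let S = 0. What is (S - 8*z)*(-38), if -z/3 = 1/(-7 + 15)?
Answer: -114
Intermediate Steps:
z = -3/8 (z = -3/(-7 + 15) = -3/8 ≈ -0.37500)
(S - 8*z)*(-38) = (0 - 8*(-3/8))*(-38) = (0 + 3)*(-38) = 3*(-38) = -114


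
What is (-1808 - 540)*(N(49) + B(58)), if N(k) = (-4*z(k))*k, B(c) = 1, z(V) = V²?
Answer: 1104957060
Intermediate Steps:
N(k) = -4*k³ (N(k) = (-4*k²)*k = -4*k³)
(-1808 - 540)*(N(49) + B(58)) = (-1808 - 540)*(-4*49³ + 1) = -2348*(-4*117649 + 1) = -2348*(-470596 + 1) = -2348*(-470595) = 1104957060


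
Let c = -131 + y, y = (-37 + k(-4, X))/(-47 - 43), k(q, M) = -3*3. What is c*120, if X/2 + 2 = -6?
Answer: -46976/3 ≈ -15659.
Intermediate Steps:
X = -16 (X = -4 + 2*(-6) = -4 - 12 = -16)
k(q, M) = -9
y = 23/45 (y = (-37 - 9)/(-47 - 43) = -46/(-90) = -46*(-1/90) = 23/45 ≈ 0.51111)
c = -5872/45 (c = -131 + 23/45 = -5872/45 ≈ -130.49)
c*120 = -5872/45*120 = -46976/3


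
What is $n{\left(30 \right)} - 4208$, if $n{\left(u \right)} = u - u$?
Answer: $-4208$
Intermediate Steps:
$n{\left(u \right)} = 0$
$n{\left(30 \right)} - 4208 = 0 - 4208 = -4208$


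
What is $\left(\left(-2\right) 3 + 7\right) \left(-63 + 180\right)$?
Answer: $117$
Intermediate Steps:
$\left(\left(-2\right) 3 + 7\right) \left(-63 + 180\right) = \left(-6 + 7\right) 117 = 1 \cdot 117 = 117$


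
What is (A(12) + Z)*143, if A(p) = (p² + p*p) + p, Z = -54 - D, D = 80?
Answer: 23738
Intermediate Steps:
Z = -134 (Z = -54 - 1*80 = -54 - 80 = -134)
A(p) = p + 2*p² (A(p) = (p² + p²) + p = 2*p² + p = p + 2*p²)
(A(12) + Z)*143 = (12*(1 + 2*12) - 134)*143 = (12*(1 + 24) - 134)*143 = (12*25 - 134)*143 = (300 - 134)*143 = 166*143 = 23738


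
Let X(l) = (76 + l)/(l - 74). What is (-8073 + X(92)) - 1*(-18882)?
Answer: 32455/3 ≈ 10818.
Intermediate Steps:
X(l) = (76 + l)/(-74 + l)
(-8073 + X(92)) - 1*(-18882) = (-8073 + (76 + 92)/(-74 + 92)) - 1*(-18882) = (-8073 + 168/18) + 18882 = (-8073 + (1/18)*168) + 18882 = (-8073 + 28/3) + 18882 = -24191/3 + 18882 = 32455/3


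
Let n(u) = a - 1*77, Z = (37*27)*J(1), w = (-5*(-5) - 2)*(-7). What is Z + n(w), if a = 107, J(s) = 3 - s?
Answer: 2028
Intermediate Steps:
w = -161 (w = (25 - 2)*(-7) = 23*(-7) = -161)
Z = 1998 (Z = (37*27)*(3 - 1*1) = 999*(3 - 1) = 999*2 = 1998)
n(u) = 30 (n(u) = 107 - 1*77 = 107 - 77 = 30)
Z + n(w) = 1998 + 30 = 2028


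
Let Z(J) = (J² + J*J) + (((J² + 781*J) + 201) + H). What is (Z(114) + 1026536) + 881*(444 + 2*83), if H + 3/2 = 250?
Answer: 3384835/2 ≈ 1.6924e+6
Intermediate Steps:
H = 497/2 (H = -3/2 + 250 = 497/2 ≈ 248.50)
Z(J) = 899/2 + 3*J² + 781*J (Z(J) = (J² + J*J) + (((J² + 781*J) + 201) + 497/2) = (J² + J²) + ((201 + J² + 781*J) + 497/2) = 2*J² + (899/2 + J² + 781*J) = 899/2 + 3*J² + 781*J)
(Z(114) + 1026536) + 881*(444 + 2*83) = ((899/2 + 3*114² + 781*114) + 1026536) + 881*(444 + 2*83) = ((899/2 + 3*12996 + 89034) + 1026536) + 881*(444 + 166) = ((899/2 + 38988 + 89034) + 1026536) + 881*610 = (256943/2 + 1026536) + 537410 = 2310015/2 + 537410 = 3384835/2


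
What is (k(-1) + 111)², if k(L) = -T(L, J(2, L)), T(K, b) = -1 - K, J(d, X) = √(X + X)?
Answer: 12321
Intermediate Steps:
J(d, X) = √2*√X (J(d, X) = √(2*X) = √2*√X)
k(L) = 1 + L (k(L) = -(-1 - L) = 1 + L)
(k(-1) + 111)² = ((1 - 1) + 111)² = (0 + 111)² = 111² = 12321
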